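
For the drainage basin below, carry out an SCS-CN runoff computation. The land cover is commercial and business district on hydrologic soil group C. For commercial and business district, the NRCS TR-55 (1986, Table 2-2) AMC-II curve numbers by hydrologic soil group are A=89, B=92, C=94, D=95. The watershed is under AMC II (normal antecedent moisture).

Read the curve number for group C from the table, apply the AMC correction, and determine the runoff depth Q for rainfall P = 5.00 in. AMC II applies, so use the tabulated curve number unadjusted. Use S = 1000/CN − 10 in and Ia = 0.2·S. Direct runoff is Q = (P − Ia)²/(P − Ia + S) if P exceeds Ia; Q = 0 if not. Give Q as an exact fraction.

Q = 52441/12173 in ≈ 4.308 in

NRCS table: commercial and business district, soil group C → CN(II) = 94
AMC II — tabulated CN = 94 applies directly.
S = 1000/94 − 10 = 30/47 in ≈ 0.638 in
Ia = 0.2·(30/47) = 6/47 in ≈ 0.128 in
P − Ia = 5.000 − 0.128 = 229/47 ≈ 4.872 in (> 0, runoff occurs)
Runoff Q = (P−Ia)²/(P−Ia+S) = (4.872)²/(4.872+0.638) = 52441/12173 ≈ 4.308 in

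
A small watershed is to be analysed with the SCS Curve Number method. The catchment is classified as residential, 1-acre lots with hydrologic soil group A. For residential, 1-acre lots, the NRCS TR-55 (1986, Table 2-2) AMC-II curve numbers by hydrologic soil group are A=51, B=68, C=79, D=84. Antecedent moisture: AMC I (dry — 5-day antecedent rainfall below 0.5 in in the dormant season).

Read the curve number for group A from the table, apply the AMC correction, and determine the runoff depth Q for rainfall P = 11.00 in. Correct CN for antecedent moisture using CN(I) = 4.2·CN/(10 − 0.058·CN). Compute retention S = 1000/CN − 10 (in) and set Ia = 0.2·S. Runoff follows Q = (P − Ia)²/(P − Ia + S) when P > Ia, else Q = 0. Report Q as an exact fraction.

Q = 966289/685899 in ≈ 1.409 in

NRCS table: residential, 1-acre lots, soil group A → CN(II) = 51
Adjust CN=51 to AMC I: 4.2·51/(10 − 0.058·51) → (1071/5) ÷ (3521/500) = 15300/503 ≈ 30.417
S = 1000/(15300/503) − 10 = 3500/153 in ≈ 22.876 in
Ia = 0.2S: 0.2·22.876 = 4.575 in (exactly 700/153)
Since P=11.000 > Ia=4.575: effective rainfall P−Ia = 983/153 in
Q: (983/153)² ÷ (4483/153) = 966289/685899 in (≈ 1.409 in)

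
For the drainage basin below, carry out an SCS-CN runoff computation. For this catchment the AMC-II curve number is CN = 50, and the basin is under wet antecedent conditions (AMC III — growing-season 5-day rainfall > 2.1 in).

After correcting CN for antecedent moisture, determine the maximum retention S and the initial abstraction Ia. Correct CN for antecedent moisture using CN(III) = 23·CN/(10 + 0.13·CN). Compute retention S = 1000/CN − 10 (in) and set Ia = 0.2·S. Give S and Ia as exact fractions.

S = 100/23 in ≈ 4.348 in; Ia = 20/23 in ≈ 0.870 in

CN(III) from CN(II)=50: (23·50)/(10 + 0.13·50) = 2300/33 ≈ 69.697
Retention S: 1000/CN − 10 with CN=69.697 → S = 100/23 ≈ 4.348 in
Ia = 0.2S: 0.2·4.348 = 0.870 in (exactly 20/23)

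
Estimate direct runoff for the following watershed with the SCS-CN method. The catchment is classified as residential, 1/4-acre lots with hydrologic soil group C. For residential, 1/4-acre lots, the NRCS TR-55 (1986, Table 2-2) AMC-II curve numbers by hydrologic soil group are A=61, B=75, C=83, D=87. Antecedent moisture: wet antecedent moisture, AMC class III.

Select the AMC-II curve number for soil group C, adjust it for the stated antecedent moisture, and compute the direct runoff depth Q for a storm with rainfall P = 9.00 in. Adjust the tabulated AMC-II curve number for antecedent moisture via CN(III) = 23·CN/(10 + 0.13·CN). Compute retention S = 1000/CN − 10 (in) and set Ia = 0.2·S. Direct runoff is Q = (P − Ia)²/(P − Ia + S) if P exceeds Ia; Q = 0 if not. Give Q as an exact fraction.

NRCS table: residential, 1/4-acre lots, soil group C → CN(II) = 83
CN(III) from CN(II)=83: (23·83)/(10 + 0.13·83) = 190900/2079 ≈ 91.823
Retention S: 1000/CN − 10 with CN=91.823 → S = 1700/1909 ≈ 0.891 in
Ia = 0.2·(1700/1909) = 340/1909 in ≈ 0.178 in
P − Ia = 9.000 − 0.178 = 16841/1909 ≈ 8.822 in (> 0, runoff occurs)
Q: (16841/1909)² ÷ (18541/1909) = 283619281/35394769 in (≈ 8.013 in)

Q = 283619281/35394769 in ≈ 8.013 in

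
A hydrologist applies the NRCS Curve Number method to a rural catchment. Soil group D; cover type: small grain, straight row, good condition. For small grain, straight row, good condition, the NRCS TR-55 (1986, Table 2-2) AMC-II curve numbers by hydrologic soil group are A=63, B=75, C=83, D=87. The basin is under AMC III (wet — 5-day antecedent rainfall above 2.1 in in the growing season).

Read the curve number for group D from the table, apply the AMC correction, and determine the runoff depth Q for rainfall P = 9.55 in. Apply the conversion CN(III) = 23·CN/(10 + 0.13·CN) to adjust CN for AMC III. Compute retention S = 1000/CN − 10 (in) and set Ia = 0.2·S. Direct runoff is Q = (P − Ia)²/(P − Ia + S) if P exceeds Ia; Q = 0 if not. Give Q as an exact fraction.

NRCS table: small grain, straight row, good condition, soil group D → CN(II) = 87
Adjust CN=87 to AMC III: 23·87/(10 + 0.13·87) → 2001 ÷ (2131/100) = 200100/2131 ≈ 93.900
S = 1000/(200100/2131) − 10 = 1300/2001 in ≈ 0.650 in
Ia = 0.2S: 0.2·0.650 = 0.130 in (exactly 260/2001)
Excess rainfall: 9.550 − 0.130 = 9.420 in; P > Ia so Q > 0
Q = (376991/40020)²/((376991/40020) + 1300/2001) = (142122214081/1601600400)/(402991/40020) = 142122214081/16127699820 in ≈ 8.812 in

Q = 142122214081/16127699820 in ≈ 8.812 in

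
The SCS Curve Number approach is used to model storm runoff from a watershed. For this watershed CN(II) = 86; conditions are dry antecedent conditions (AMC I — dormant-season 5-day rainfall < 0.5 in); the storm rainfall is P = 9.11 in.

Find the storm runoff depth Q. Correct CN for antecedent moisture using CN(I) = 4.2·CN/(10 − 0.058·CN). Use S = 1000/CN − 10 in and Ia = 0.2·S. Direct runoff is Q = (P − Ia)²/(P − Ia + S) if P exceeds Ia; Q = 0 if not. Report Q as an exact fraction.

Q = 11560335361/2031995100 in ≈ 5.689 in

CN(I) from CN(II)=86: (4.2·86)/(10 − 0.058·86) = 12900/179 ≈ 72.067
S = 1000/(12900/179) − 10 = 500/129 in ≈ 3.876 in
Initial abstraction Ia = S/5 = (500/129)/5 = 100/129 ≈ 0.775 in
P − Ia = 9.110 − 0.775 = 107519/12900 ≈ 8.335 in (> 0, runoff occurs)
Q = (107519/12900)²/((107519/12900) + 500/129) = (11560335361/166410000)/(157519/12900) = 11560335361/2031995100 in ≈ 5.689 in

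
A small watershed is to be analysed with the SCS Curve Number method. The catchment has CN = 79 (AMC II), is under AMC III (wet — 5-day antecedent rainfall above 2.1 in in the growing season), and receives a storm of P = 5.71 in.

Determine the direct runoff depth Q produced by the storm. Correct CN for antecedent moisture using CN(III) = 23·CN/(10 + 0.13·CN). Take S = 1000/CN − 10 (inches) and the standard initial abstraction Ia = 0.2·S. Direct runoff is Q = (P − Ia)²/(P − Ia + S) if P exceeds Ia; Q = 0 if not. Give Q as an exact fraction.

Q = 991034187049/219040621900 in ≈ 4.524 in

CN(III) from CN(II)=79: (23·79)/(10 + 0.13·79) = 181700/2027 ≈ 89.640
Max retention: S = 1000/(181700/2027) − 10 = 2100/1817 in (≈ 1.156 in)
Ia = 0.2S: 0.2·1.156 = 0.231 in (exactly 420/1817)
P − Ia = 5.710 − 0.231 = 995507/181700 ≈ 5.479 in (> 0, runoff occurs)
Q: (995507/181700)² ÷ (1205507/181700) = 991034187049/219040621900 in (≈ 4.524 in)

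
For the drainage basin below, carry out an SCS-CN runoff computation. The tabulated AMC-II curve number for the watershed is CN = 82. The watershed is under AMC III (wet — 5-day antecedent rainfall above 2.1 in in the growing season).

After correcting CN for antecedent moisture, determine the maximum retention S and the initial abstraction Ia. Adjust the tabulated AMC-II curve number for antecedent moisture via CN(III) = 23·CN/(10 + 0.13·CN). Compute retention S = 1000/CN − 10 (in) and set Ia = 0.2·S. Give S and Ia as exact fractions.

Wet (AMC III): CN(III) = 23·82/(10 + 0.13·82) = 1886/(1033/50) = 94300/1033 ≈ 91.288
Retention S: 1000/CN − 10 with CN=91.288 → S = 900/943 ≈ 0.954 in
Ia = 0.2S: 0.2·0.954 = 0.191 in (exactly 180/943)

S = 900/943 in ≈ 0.954 in; Ia = 180/943 in ≈ 0.191 in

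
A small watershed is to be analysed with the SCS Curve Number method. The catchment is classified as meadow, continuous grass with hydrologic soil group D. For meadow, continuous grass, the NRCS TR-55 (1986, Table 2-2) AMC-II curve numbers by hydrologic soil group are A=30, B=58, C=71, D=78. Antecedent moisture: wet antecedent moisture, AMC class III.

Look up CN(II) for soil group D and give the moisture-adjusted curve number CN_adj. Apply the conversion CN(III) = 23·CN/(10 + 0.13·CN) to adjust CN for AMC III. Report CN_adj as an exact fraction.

CN_adj = 89700/1007 ≈ 89.076

NRCS table: meadow, continuous grass, soil group D → CN(II) = 78
CN(III) from CN(II)=78: (23·78)/(10 + 0.13·78) = 89700/1007 ≈ 89.076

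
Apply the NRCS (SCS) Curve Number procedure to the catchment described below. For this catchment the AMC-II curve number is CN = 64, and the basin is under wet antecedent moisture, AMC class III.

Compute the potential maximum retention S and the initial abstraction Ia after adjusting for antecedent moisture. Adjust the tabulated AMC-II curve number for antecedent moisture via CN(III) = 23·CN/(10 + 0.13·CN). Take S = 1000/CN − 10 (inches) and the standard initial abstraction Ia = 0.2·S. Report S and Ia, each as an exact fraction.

Wet (AMC III): CN(III) = 23·64/(10 + 0.13·64) = 1472/(458/25) = 18400/229 ≈ 80.349
S = 1000/(18400/229) − 10 = 225/92 in ≈ 2.446 in
Ia = 0.2S: 0.2·2.446 = 0.489 in (exactly 45/92)

S = 225/92 in ≈ 2.446 in; Ia = 45/92 in ≈ 0.489 in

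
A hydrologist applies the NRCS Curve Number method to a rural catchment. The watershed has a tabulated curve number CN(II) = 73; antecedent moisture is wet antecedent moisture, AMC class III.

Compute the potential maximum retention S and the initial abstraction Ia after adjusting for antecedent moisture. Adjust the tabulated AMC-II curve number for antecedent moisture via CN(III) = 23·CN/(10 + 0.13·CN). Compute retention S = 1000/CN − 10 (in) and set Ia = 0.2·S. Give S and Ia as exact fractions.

S = 2700/1679 in ≈ 1.608 in; Ia = 540/1679 in ≈ 0.322 in

CN(III) from CN(II)=73: (23·73)/(10 + 0.13·73) = 167900/1949 ≈ 86.147
Max retention: S = 1000/(167900/1949) − 10 = 2700/1679 in (≈ 1.608 in)
Ia = 0.2·(2700/1679) = 540/1679 in ≈ 0.322 in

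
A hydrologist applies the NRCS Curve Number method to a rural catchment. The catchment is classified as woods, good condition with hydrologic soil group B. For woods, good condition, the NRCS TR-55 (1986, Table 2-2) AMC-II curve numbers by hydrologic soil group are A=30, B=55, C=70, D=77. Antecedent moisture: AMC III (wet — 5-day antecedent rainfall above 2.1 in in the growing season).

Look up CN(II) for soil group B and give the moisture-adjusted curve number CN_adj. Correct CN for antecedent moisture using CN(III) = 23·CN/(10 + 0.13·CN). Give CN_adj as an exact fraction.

CN_adj = 25300/343 ≈ 73.761

NRCS table: woods, good condition, soil group B → CN(II) = 55
Adjust CN=55 to AMC III: 23·55/(10 + 0.13·55) → 1265 ÷ (343/20) = 25300/343 ≈ 73.761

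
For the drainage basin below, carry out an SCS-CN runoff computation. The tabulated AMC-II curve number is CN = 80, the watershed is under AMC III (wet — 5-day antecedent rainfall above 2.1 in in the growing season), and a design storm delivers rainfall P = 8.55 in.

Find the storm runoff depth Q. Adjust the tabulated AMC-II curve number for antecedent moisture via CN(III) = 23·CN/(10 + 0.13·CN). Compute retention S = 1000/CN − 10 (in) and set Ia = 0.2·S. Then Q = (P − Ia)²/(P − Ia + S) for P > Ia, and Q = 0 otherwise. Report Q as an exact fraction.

Adjust CN=80 to AMC III: 23·80/(10 + 0.13·80) → 1840 ÷ (102/5) = 4600/51 ≈ 90.196
S = 1000/(4600/51) − 10 = 25/23 in ≈ 1.087 in
Initial abstraction Ia = S/5 = (25/23)/5 = 5/23 ≈ 0.217 in
Since P=8.550 > Ia=0.217: effective rainfall P−Ia = 3833/460 in
Runoff Q = (P−Ia)²/(P−Ia+S) = (8.333)²/(8.333+1.087) = 14691889/1993180 ≈ 7.371 in

Q = 14691889/1993180 in ≈ 7.371 in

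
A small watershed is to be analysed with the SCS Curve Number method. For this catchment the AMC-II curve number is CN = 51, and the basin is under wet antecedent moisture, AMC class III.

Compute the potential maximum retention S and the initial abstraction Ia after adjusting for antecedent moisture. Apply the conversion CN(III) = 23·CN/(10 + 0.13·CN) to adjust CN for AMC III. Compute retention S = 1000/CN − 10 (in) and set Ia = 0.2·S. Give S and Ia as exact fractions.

CN(III) from CN(II)=51: (23·51)/(10 + 0.13·51) = 117300/1663 ≈ 70.535
Retention S: 1000/CN − 10 with CN=70.535 → S = 4900/1173 ≈ 4.177 in
Ia = 0.2·(4900/1173) = 980/1173 in ≈ 0.835 in

S = 4900/1173 in ≈ 4.177 in; Ia = 980/1173 in ≈ 0.835 in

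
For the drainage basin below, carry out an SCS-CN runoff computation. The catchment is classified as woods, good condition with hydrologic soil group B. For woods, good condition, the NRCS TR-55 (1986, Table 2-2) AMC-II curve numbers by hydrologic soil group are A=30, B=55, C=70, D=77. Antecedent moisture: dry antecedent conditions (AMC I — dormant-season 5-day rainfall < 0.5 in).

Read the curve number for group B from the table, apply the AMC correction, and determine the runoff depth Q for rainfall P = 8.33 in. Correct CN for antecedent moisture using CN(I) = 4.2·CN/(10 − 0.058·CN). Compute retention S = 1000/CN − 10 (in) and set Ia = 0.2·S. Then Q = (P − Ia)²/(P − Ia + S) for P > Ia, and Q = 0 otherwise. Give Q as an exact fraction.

Q = 1165607881/1417885700 in ≈ 0.822 in

NRCS table: woods, good condition, soil group B → CN(II) = 55
Dry (AMC I): CN(I) = 4.2·55/(10 − 0.058·55) = 231/(681/100) = 7700/227 ≈ 33.921
Max retention: S = 1000/(7700/227) − 10 = 1500/77 in (≈ 19.481 in)
Ia = 0.2·(1500/77) = 300/77 in ≈ 3.896 in
Since P=8.330 > Ia=3.896: effective rainfall P−Ia = 34141/7700 in
Q = (34141/7700)²/((34141/7700) + 1500/77) = (1165607881/59290000)/(184141/7700) = 1165607881/1417885700 in ≈ 0.822 in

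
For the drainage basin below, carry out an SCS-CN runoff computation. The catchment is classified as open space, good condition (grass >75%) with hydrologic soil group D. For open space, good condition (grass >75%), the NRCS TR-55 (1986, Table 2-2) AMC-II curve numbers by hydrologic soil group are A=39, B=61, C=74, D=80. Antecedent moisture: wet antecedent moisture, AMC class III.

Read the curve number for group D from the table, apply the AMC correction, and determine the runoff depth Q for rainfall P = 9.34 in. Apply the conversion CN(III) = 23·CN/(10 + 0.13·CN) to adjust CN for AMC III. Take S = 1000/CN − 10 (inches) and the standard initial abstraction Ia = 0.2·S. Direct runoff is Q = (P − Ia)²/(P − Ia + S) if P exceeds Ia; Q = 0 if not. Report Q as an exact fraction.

NRCS table: open space, good condition (grass >75%), soil group D → CN(II) = 80
Adjust CN=80 to AMC III: 23·80/(10 + 0.13·80) → 1840 ÷ (102/5) = 4600/51 ≈ 90.196
Retention S: 1000/CN − 10 with CN=90.196 → S = 25/23 ≈ 1.087 in
Initial abstraction Ia = S/5 = (25/23)/5 = 5/23 ≈ 0.217 in
Excess rainfall: 9.340 − 0.217 = 9.123 in; P > Ia so Q > 0
Runoff Q = (P−Ia)²/(P−Ia+S) = (9.123)²/(9.123+1.087) = 110061081/13502150 ≈ 8.151 in

Q = 110061081/13502150 in ≈ 8.151 in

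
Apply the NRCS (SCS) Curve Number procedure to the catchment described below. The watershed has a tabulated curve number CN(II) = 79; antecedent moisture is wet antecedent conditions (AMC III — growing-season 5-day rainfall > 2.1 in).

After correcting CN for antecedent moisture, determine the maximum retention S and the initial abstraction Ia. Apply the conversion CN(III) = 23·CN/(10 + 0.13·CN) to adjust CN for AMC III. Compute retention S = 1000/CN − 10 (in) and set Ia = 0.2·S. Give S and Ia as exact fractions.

S = 2100/1817 in ≈ 1.156 in; Ia = 420/1817 in ≈ 0.231 in

CN(III) from CN(II)=79: (23·79)/(10 + 0.13·79) = 181700/2027 ≈ 89.640
Max retention: S = 1000/(181700/2027) − 10 = 2100/1817 in (≈ 1.156 in)
Ia = 0.2·(2100/1817) = 420/1817 in ≈ 0.231 in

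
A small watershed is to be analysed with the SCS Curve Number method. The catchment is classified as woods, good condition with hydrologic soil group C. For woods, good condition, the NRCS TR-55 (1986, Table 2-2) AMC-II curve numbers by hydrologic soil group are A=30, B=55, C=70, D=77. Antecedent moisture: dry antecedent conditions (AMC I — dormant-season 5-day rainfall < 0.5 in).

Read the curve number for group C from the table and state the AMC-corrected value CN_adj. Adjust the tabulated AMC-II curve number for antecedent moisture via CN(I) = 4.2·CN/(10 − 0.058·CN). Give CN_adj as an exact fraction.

CN_adj = 4900/99 ≈ 49.495

NRCS table: woods, good condition, soil group C → CN(II) = 70
CN(I) from CN(II)=70: (4.2·70)/(10 − 0.058·70) = 4900/99 ≈ 49.495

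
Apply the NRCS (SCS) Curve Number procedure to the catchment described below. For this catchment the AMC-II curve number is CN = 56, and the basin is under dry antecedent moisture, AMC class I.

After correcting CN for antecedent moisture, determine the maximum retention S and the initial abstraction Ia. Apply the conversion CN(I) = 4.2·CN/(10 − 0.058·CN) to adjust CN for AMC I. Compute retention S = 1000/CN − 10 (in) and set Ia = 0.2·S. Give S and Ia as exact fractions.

Dry (AMC I): CN(I) = 4.2·56/(10 − 0.058·56) = (1176/5)/(844/125) = 7350/211 ≈ 34.834
S = 1000/(7350/211) − 10 = 2750/147 in ≈ 18.707 in
Ia = 0.2·(2750/147) = 550/147 in ≈ 3.741 in

S = 2750/147 in ≈ 18.707 in; Ia = 550/147 in ≈ 3.741 in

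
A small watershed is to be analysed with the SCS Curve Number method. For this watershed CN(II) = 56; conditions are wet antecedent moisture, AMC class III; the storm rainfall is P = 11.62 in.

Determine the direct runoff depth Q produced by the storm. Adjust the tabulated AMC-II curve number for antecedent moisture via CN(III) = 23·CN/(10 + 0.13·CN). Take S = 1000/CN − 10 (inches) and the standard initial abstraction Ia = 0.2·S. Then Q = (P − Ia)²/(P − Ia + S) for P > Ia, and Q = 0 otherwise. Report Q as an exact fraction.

Wet (AMC III): CN(III) = 23·56/(10 + 0.13·56) = 1288/(432/25) = 4025/54 ≈ 74.537
Max retention: S = 1000/(4025/54) − 10 = 550/161 in (≈ 3.416 in)
Ia = 0.2·(550/161) = 110/161 in ≈ 0.683 in
Excess rainfall: 11.620 − 0.683 = 10.937 in; P > Ia so Q > 0
Q: (88041/8050)² ÷ (115541/8050) = 7751217681/930105050 in (≈ 8.334 in)

Q = 7751217681/930105050 in ≈ 8.334 in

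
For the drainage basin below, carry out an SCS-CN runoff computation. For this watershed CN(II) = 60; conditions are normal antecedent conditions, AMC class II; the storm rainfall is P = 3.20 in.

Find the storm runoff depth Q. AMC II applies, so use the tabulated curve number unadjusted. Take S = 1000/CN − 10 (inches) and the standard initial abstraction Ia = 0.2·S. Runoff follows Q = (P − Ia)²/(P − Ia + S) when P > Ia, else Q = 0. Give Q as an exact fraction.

Q = 49/120 in ≈ 0.408 in

CN(II) = 60; AMC II needs no correction.
S = 1000/60 − 10 = 20/3 in ≈ 6.667 in
Ia = 0.2·(20/3) = 4/3 in ≈ 1.333 in
P − Ia = 3.200 − 1.333 = 28/15 ≈ 1.867 in (> 0, runoff occurs)
Q: (28/15)² ÷ (128/15) = 49/120 in (≈ 0.408 in)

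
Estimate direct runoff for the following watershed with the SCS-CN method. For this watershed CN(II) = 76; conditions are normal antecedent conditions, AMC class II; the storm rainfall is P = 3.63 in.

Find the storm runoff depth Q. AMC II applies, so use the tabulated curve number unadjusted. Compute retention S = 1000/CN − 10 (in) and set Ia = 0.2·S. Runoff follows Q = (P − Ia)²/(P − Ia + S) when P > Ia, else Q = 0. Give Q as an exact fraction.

Q = 10818603/7408100 in ≈ 1.460 in

Average conditions: CN = 76 (no AMC adjustment).
S = 1000/76 − 10 = 60/19 in ≈ 3.158 in
Initial abstraction Ia = S/5 = (60/19)/5 = 12/19 ≈ 0.632 in
Excess rainfall: 3.630 − 0.632 = 2.998 in; P > Ia so Q > 0
Runoff Q = (P−Ia)²/(P−Ia+S) = (2.998)²/(2.998+3.158) = 10818603/7408100 ≈ 1.460 in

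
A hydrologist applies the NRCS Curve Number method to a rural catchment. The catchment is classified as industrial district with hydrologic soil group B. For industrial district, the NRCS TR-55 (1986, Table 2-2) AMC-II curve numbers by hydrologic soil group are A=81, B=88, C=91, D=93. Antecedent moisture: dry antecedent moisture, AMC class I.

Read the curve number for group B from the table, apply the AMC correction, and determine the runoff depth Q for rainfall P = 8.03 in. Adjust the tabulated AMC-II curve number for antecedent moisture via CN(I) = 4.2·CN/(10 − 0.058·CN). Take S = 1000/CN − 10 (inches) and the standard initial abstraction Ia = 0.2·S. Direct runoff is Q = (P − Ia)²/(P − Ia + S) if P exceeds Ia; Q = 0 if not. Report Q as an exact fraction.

Q = 3229762561/630098700 in ≈ 5.126 in

NRCS table: industrial district, soil group B → CN(II) = 88
Dry (AMC I): CN(I) = 4.2·88/(10 − 0.058·88) = (1848/5)/(612/125) = 3850/51 ≈ 75.490
S = 1000/(3850/51) − 10 = 250/77 in ≈ 3.247 in
Ia = 0.2S: 0.2·3.247 = 0.649 in (exactly 50/77)
Since P=8.030 > Ia=0.649: effective rainfall P−Ia = 56831/7700 in
Q = (56831/7700)²/((56831/7700) + 250/77) = (3229762561/59290000)/(81831/7700) = 3229762561/630098700 in ≈ 5.126 in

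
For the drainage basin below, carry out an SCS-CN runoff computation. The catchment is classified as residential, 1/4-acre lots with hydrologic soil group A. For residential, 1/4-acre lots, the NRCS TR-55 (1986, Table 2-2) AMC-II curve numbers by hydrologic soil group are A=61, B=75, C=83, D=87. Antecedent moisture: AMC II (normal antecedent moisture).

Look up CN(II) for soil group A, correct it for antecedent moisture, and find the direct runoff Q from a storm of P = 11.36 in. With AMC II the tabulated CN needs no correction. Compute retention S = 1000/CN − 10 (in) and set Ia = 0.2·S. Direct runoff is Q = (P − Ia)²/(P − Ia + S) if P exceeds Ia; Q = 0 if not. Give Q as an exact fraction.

Q = 59089969/9578525 in ≈ 6.169 in

NRCS table: residential, 1/4-acre lots, soil group A → CN(II) = 61
Average conditions: CN = 61 (no AMC adjustment).
Retention S: 1000/CN − 10 with CN=61.000 → S = 390/61 ≈ 6.393 in
Ia = 0.2·(390/61) = 78/61 in ≈ 1.279 in
P − Ia = 11.360 − 1.279 = 15374/1525 ≈ 10.081 in (> 0, runoff occurs)
Runoff Q = (P−Ia)²/(P−Ia+S) = (10.081)²/(10.081+6.393) = 59089969/9578525 ≈ 6.169 in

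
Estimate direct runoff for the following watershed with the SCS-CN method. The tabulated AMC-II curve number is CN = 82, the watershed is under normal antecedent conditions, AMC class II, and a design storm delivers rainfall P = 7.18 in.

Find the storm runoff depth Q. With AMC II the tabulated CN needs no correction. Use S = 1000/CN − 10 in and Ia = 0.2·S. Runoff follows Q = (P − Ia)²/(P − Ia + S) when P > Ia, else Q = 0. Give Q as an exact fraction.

Q = 190964761/37553950 in ≈ 5.085 in

CN(II) = 82; AMC II needs no correction.
S = 1000/82 − 10 = 90/41 in ≈ 2.195 in
Ia = 0.2S: 0.2·2.195 = 0.439 in (exactly 18/41)
P − Ia = 7.180 − 0.439 = 13819/2050 ≈ 6.741 in (> 0, runoff occurs)
Q = (13819/2050)²/((13819/2050) + 90/41) = (190964761/4202500)/(18319/2050) = 190964761/37553950 in ≈ 5.085 in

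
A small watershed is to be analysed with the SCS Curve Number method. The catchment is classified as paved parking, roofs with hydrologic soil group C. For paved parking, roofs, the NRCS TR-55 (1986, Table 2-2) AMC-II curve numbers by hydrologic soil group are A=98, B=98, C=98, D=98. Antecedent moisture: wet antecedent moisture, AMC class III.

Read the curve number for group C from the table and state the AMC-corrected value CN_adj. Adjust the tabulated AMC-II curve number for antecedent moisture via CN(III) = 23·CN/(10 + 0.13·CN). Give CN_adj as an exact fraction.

CN_adj = 112700/1137 ≈ 99.120

NRCS table: paved parking, roofs, soil group C → CN(II) = 98
Wet (AMC III): CN(III) = 23·98/(10 + 0.13·98) = 2254/(1137/50) = 112700/1137 ≈ 99.120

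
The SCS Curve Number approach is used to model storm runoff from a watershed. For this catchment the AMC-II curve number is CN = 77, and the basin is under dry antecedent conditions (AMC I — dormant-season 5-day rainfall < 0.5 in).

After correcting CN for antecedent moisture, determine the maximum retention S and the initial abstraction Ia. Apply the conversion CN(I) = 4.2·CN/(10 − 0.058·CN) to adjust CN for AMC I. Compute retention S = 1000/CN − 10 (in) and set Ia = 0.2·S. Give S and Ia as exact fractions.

Adjust CN=77 to AMC I: 4.2·77/(10 − 0.058·77) → (1617/5) ÷ (2767/500) = 161700/2767 ≈ 58.439
Max retention: S = 1000/(161700/2767) − 10 = 11500/1617 in (≈ 7.112 in)
Initial abstraction Ia = S/5 = (11500/1617)/5 = 2300/1617 ≈ 1.422 in

S = 11500/1617 in ≈ 7.112 in; Ia = 2300/1617 in ≈ 1.422 in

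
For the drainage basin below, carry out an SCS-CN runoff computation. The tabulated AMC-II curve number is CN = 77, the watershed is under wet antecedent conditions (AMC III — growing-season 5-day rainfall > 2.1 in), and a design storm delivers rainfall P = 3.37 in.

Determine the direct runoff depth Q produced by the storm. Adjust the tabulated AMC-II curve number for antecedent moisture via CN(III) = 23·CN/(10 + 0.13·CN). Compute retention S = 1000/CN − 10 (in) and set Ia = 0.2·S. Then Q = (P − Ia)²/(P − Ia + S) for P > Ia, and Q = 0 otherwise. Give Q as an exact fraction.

Q = 573554601/261407300 in ≈ 2.194 in

Wet (AMC III): CN(III) = 23·77/(10 + 0.13·77) = 1771/(2001/100) = 7700/87 ≈ 88.506
S = 1000/(7700/87) − 10 = 100/77 in ≈ 1.299 in
Ia = 0.2S: 0.2·1.299 = 0.260 in (exactly 20/77)
Excess rainfall: 3.370 − 0.260 = 3.110 in; P > Ia so Q > 0
Q: (23949/7700)² ÷ (33949/7700) = 573554601/261407300 in (≈ 2.194 in)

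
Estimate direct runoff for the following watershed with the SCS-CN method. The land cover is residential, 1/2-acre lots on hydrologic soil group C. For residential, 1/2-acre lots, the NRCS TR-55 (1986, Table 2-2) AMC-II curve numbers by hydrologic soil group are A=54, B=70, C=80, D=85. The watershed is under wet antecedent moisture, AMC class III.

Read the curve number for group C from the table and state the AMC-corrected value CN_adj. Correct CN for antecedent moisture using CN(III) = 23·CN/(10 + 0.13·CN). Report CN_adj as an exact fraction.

CN_adj = 4600/51 ≈ 90.196

NRCS table: residential, 1/2-acre lots, soil group C → CN(II) = 80
Adjust CN=80 to AMC III: 23·80/(10 + 0.13·80) → 1840 ÷ (102/5) = 4600/51 ≈ 90.196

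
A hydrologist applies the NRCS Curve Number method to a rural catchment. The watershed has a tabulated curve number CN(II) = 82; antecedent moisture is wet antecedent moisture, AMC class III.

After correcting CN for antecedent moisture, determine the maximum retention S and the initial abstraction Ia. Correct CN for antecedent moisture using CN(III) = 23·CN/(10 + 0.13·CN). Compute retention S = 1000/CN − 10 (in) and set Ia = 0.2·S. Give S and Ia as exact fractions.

Adjust CN=82 to AMC III: 23·82/(10 + 0.13·82) → 1886 ÷ (1033/50) = 94300/1033 ≈ 91.288
S = 1000/(94300/1033) − 10 = 900/943 in ≈ 0.954 in
Ia = 0.2S: 0.2·0.954 = 0.191 in (exactly 180/943)

S = 900/943 in ≈ 0.954 in; Ia = 180/943 in ≈ 0.191 in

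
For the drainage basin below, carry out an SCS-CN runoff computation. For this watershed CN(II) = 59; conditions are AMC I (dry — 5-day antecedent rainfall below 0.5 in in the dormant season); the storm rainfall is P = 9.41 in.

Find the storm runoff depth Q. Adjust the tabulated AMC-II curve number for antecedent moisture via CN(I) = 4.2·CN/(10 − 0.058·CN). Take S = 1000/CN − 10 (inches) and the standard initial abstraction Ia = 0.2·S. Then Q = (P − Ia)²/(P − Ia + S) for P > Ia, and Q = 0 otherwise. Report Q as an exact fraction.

Adjust CN=59 to AMC I: 4.2·59/(10 − 0.058·59) → (1239/5) ÷ (3289/500) = 123900/3289 ≈ 37.671
S = 1000/(123900/3289) − 10 = 20500/1239 in ≈ 16.546 in
Ia = 0.2·(20500/1239) = 4100/1239 in ≈ 3.309 in
P − Ia = 9.410 − 3.309 = 755899/123900 ≈ 6.101 in (> 0, runoff occurs)
Runoff Q = (P−Ia)²/(P−Ia+S) = (6.101)²/(6.101+16.546) = 571383298201/347650886100 ≈ 1.644 in

Q = 571383298201/347650886100 in ≈ 1.644 in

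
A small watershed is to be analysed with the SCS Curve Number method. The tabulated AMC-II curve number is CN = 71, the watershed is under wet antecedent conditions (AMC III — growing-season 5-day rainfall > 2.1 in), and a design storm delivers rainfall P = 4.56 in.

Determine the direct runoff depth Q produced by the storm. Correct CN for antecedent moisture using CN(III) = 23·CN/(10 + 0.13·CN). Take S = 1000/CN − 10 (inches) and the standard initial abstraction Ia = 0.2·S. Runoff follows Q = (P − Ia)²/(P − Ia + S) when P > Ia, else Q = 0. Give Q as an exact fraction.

Q = 14733921122/4983956825 in ≈ 2.956 in

CN(III) from CN(II)=71: (23·71)/(10 + 0.13·71) = 163300/1923 ≈ 84.919
Max retention: S = 1000/(163300/1923) − 10 = 2900/1633 in (≈ 1.776 in)
Ia = 0.2·(2900/1633) = 580/1633 in ≈ 0.355 in
P − Ia = 4.560 − 0.355 = 171662/40825 ≈ 4.205 in (> 0, runoff occurs)
Q: (171662/40825)² ÷ (244162/40825) = 14733921122/4983956825 in (≈ 2.956 in)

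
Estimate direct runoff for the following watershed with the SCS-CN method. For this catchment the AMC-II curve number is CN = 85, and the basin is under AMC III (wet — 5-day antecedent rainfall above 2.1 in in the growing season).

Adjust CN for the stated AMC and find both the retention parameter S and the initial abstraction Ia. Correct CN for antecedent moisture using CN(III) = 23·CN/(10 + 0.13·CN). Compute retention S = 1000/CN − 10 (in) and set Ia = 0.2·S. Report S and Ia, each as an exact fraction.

S = 300/391 in ≈ 0.767 in; Ia = 60/391 in ≈ 0.153 in

CN(III) from CN(II)=85: (23·85)/(10 + 0.13·85) = 39100/421 ≈ 92.874
S = 1000/(39100/421) − 10 = 300/391 in ≈ 0.767 in
Ia = 0.2S: 0.2·0.767 = 0.153 in (exactly 60/391)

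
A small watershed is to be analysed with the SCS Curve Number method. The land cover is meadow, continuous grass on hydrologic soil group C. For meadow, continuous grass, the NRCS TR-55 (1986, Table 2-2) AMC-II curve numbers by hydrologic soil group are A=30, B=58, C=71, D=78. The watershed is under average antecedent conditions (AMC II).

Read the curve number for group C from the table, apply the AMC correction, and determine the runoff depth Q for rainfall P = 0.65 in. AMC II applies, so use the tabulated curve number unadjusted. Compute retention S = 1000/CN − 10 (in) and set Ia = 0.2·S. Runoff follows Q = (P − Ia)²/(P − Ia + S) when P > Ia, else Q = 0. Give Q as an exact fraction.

Q = 0 in ≈ 0.000 in

NRCS table: meadow, continuous grass, soil group C → CN(II) = 71
AMC II — tabulated CN = 71 applies directly.
S = 1000/71 − 10 = 290/71 in ≈ 4.085 in
Ia = 0.2·(290/71) = 58/71 in ≈ 0.817 in
P = 0.650 ≤ Ia = 0.817 in: entire storm abstracted, Q = 0.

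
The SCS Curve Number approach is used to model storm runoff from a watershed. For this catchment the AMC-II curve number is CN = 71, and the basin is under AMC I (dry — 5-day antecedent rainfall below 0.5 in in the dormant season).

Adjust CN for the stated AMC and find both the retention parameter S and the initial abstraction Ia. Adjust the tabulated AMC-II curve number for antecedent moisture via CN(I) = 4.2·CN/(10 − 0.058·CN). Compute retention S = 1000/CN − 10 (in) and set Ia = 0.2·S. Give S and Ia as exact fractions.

S = 14500/1491 in ≈ 9.725 in; Ia = 2900/1491 in ≈ 1.945 in

Adjust CN=71 to AMC I: 4.2·71/(10 − 0.058·71) → (1491/5) ÷ (2941/500) = 149100/2941 ≈ 50.697
Retention S: 1000/CN − 10 with CN=50.697 → S = 14500/1491 ≈ 9.725 in
Ia = 0.2S: 0.2·9.725 = 1.945 in (exactly 2900/1491)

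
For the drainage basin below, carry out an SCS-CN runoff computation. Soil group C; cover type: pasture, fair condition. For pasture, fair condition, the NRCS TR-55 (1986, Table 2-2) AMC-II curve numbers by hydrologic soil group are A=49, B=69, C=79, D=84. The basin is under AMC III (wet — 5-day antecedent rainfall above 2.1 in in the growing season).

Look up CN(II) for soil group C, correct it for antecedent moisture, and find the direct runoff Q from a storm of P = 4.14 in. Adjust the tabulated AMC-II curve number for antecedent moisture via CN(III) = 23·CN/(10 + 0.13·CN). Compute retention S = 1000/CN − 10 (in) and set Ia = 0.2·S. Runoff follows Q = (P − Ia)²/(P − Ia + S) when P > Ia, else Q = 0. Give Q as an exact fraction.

NRCS table: pasture, fair condition, soil group C → CN(II) = 79
CN(III) from CN(II)=79: (23·79)/(10 + 0.13·79) = 181700/2027 ≈ 89.640
Retention S: 1000/CN − 10 with CN=89.640 → S = 2100/1817 ≈ 1.156 in
Ia = 0.2S: 0.2·1.156 = 0.231 in (exactly 420/1817)
P − Ia = 4.140 − 0.231 = 355119/90850 ≈ 3.909 in (> 0, runoff occurs)
Q: (355119/90850)² ÷ (460119/90850) = 42036501387/13933937050 in (≈ 3.017 in)

Q = 42036501387/13933937050 in ≈ 3.017 in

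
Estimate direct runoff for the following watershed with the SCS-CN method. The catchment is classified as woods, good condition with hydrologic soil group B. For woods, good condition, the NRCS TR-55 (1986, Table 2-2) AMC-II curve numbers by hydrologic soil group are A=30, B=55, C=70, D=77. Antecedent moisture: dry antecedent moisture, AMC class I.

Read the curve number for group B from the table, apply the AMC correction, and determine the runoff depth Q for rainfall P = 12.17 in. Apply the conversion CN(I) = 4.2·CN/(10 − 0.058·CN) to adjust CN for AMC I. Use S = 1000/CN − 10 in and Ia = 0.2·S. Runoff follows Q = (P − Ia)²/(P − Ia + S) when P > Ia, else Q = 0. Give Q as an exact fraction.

Q = 4058836681/1645559300 in ≈ 2.467 in

NRCS table: woods, good condition, soil group B → CN(II) = 55
Adjust CN=55 to AMC I: 4.2·55/(10 − 0.058·55) → 231 ÷ (681/100) = 7700/227 ≈ 33.921
S = 1000/(7700/227) − 10 = 1500/77 in ≈ 19.481 in
Initial abstraction Ia = S/5 = (1500/77)/5 = 300/77 ≈ 3.896 in
Since P=12.170 > Ia=3.896: effective rainfall P−Ia = 63709/7700 in
Runoff Q = (P−Ia)²/(P−Ia+S) = (8.274)²/(8.274+19.481) = 4058836681/1645559300 ≈ 2.467 in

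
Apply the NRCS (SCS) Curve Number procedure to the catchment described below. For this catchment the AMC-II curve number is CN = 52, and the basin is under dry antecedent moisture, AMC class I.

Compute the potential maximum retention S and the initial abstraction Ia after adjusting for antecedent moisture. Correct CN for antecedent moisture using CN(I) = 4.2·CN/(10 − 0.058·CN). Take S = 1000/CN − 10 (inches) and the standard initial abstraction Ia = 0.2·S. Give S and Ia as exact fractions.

S = 2000/91 in ≈ 21.978 in; Ia = 400/91 in ≈ 4.396 in

Adjust CN=52 to AMC I: 4.2·52/(10 − 0.058·52) → (1092/5) ÷ (873/125) = 9100/291 ≈ 31.271
S = 1000/(9100/291) − 10 = 2000/91 in ≈ 21.978 in
Ia = 0.2·(2000/91) = 400/91 in ≈ 4.396 in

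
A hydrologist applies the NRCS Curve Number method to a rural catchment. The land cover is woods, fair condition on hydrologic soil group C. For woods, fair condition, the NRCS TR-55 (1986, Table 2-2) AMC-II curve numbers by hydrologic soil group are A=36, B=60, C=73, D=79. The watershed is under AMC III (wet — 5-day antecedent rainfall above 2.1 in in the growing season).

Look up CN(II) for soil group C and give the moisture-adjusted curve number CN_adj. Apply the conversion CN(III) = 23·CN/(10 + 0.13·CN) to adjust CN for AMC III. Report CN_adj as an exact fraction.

CN_adj = 167900/1949 ≈ 86.147

NRCS table: woods, fair condition, soil group C → CN(II) = 73
Adjust CN=73 to AMC III: 23·73/(10 + 0.13·73) → 1679 ÷ (1949/100) = 167900/1949 ≈ 86.147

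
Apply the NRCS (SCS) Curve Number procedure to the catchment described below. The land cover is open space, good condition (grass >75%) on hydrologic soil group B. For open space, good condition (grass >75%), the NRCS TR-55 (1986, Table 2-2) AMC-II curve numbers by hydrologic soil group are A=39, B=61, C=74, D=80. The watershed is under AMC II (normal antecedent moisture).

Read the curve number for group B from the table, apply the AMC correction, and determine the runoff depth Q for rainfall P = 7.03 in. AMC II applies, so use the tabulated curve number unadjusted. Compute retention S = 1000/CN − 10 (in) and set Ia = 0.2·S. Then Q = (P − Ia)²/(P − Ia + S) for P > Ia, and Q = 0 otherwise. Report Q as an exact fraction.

NRCS table: open space, good condition (grass >75%), soil group B → CN(II) = 61
AMC II — tabulated CN = 61 applies directly.
Max retention: S = 1000/61 − 10 = 390/61 in (≈ 6.393 in)
Ia = 0.2S: 0.2·6.393 = 1.279 in (exactly 78/61)
Excess rainfall: 7.030 − 1.279 = 5.751 in; P > Ia so Q > 0
Runoff Q = (P−Ia)²/(P−Ia+S) = (5.751)²/(5.751+6.393) = 1230816889/451906300 ≈ 2.724 in

Q = 1230816889/451906300 in ≈ 2.724 in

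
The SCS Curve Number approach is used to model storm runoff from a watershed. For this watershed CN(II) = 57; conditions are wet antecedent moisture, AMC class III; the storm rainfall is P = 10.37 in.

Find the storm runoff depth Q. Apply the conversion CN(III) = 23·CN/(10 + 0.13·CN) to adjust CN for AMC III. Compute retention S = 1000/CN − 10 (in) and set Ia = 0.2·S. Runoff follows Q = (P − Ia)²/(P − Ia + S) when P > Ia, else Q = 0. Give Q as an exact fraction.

Adjust CN=57 to AMC III: 23·57/(10 + 0.13·57) → 1311 ÷ (1741/100) = 131100/1741 ≈ 75.302
Max retention: S = 1000/(131100/1741) − 10 = 4300/1311 in (≈ 3.280 in)
Ia = 0.2·(4300/1311) = 860/1311 in ≈ 0.656 in
P − Ia = 10.370 − 0.656 = 1273507/131100 ≈ 9.714 in (> 0, runoff occurs)
Q: (1273507/131100)² ÷ (1703507/131100) = 1621820079049/223329767700 in (≈ 7.262 in)

Q = 1621820079049/223329767700 in ≈ 7.262 in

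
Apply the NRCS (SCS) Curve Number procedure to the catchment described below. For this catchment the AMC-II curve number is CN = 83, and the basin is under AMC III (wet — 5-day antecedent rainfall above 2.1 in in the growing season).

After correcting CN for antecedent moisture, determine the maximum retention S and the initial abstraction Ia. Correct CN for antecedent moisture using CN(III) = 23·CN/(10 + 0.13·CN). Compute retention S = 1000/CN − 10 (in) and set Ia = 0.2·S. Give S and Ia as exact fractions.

S = 1700/1909 in ≈ 0.891 in; Ia = 340/1909 in ≈ 0.178 in

CN(III) from CN(II)=83: (23·83)/(10 + 0.13·83) = 190900/2079 ≈ 91.823
S = 1000/(190900/2079) − 10 = 1700/1909 in ≈ 0.891 in
Ia = 0.2S: 0.2·0.891 = 0.178 in (exactly 340/1909)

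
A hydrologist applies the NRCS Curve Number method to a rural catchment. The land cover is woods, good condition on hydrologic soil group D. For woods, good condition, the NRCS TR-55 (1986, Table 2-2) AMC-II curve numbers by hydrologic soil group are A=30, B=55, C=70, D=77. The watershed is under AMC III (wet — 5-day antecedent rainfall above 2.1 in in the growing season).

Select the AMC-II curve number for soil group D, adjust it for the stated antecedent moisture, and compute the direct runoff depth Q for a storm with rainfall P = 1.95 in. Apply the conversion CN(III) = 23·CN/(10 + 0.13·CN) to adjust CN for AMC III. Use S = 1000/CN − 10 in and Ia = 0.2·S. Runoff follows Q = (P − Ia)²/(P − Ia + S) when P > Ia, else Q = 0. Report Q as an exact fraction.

Q = 6775609/7088620 in ≈ 0.956 in

NRCS table: woods, good condition, soil group D → CN(II) = 77
Wet (AMC III): CN(III) = 23·77/(10 + 0.13·77) = 1771/(2001/100) = 7700/87 ≈ 88.506
S = 1000/(7700/87) − 10 = 100/77 in ≈ 1.299 in
Ia = 0.2·(100/77) = 20/77 in ≈ 0.260 in
P − Ia = 1.950 − 0.260 = 2603/1540 ≈ 1.690 in (> 0, runoff occurs)
Q: (2603/1540)² ÷ (4603/1540) = 6775609/7088620 in (≈ 0.956 in)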